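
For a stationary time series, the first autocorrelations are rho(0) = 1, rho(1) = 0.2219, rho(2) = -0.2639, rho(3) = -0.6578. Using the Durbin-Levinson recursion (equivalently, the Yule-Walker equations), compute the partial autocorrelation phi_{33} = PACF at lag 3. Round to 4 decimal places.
\phi_{33} = -0.5980

The PACF at lag k is phi_{kk}, the last component of the solution
to the Yule-Walker system G_k phi = r_k where
  (G_k)_{ij} = rho(|i - j|), (r_k)_i = rho(i), i,j = 1..k.
Equivalently, Durbin-Levinson gives phi_{kk} iteratively:
  phi_{11} = rho(1)
  phi_{kk} = [rho(k) - sum_{j=1..k-1} phi_{k-1,j} rho(k-j)]
            / [1 - sum_{j=1..k-1} phi_{k-1,j} rho(j)],
  phi_{k,j} = phi_{k-1,j} - phi_{kk} phi_{k-1,k-j},  j = 1..k-1.
Step k = 1:
  phi_11 = rho(1) = 0.2219.
Step k = 2:
  phi_22 = [rho(2) - phi_11 rho(1)] / [1 - phi_11 rho(1)] = [-0.2639 - (0.2219)(0.2219)] / [1 - (0.2219)(0.2219)]
         = -0.31313961 / 0.95076039 = -0.329357.
  Update: phi_21 = phi_11 - phi_22 phi_11 = 0.2219 - (-0.329357)(0.2219) = 0.294984.
Step k = 3:
  phi_33 = [rho(3) - phi_21 rho(2) - phi_22 rho(1)] / [1 - phi_21 rho(1) - phi_22 rho(2)]
    numerator   = -0.6578 - (0.294984)(-0.2639) - (-0.329357)(0.2219) = -0.50686931
    denominator = 1 - (0.294984)(0.2219) - (-0.329357)(-0.2639) = 0.84762566
  phi_33 = -0.50686931 / 0.84762566 = -0.598.
Therefore phi_{33} = -0.5980.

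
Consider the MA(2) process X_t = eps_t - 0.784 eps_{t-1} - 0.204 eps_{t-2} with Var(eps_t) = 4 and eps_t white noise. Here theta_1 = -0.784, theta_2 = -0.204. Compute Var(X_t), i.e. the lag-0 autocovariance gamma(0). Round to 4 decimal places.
\gamma(0) = 6.6251

For an MA(q) process X_t = eps_t + sum_i theta_i eps_{t-i} with
Var(eps_t) = sigma^2, the variance is
  gamma(0) = sigma^2 * (1 + sum_i theta_i^2).
  sum_i theta_i^2 = (-0.784)^2 + (-0.204)^2 = 0.614656 + 0.041616 = 0.656272.
  gamma(0) = 4 * (1 + 0.656272) = 4 * 1.656272 = 6.625088, which rounds to 6.6251.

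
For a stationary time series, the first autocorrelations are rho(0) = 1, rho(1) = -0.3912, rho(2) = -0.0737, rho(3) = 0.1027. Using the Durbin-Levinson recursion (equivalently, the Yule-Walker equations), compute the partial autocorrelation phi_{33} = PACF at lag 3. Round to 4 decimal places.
\phi_{33} = -0.0491

The PACF at lag k is phi_{kk}, the last component of the solution
to the Yule-Walker system G_k phi = r_k where
  (G_k)_{ij} = rho(|i - j|), (r_k)_i = rho(i), i,j = 1..k.
Equivalently, Durbin-Levinson gives phi_{kk} iteratively:
  phi_{11} = rho(1)
  phi_{kk} = [rho(k) - sum_{j=1..k-1} phi_{k-1,j} rho(k-j)]
            / [1 - sum_{j=1..k-1} phi_{k-1,j} rho(j)],
  phi_{k,j} = phi_{k-1,j} - phi_{kk} phi_{k-1,k-j},  j = 1..k-1.
Step k = 1:
  phi_11 = rho(1) = -0.3912.
Step k = 2:
  phi_22 = [rho(2) - phi_11 rho(1)] / [1 - phi_11 rho(1)] = [-0.0737 - (-0.3912)(-0.3912)] / [1 - (-0.3912)(-0.3912)]
         = -0.22673744 / 0.84696256 = -0.267707.
  Update: phi_21 = phi_11 - phi_22 phi_11 = -0.3912 - (-0.267707)(-0.3912) = -0.495927.
Step k = 3:
  phi_33 = [rho(3) - phi_21 rho(2) - phi_22 rho(1)] / [1 - phi_21 rho(1) - phi_22 rho(2)]
    numerator   = 0.1027 - (-0.495927)(-0.0737) - (-0.267707)(-0.3912) = -0.03857662
    denominator = 1 - (-0.495927)(-0.3912) - (-0.267707)(-0.0737) = 0.78626346
  phi_33 = -0.03857662 / 0.78626346 = -0.0491.
Therefore phi_{33} = -0.0491.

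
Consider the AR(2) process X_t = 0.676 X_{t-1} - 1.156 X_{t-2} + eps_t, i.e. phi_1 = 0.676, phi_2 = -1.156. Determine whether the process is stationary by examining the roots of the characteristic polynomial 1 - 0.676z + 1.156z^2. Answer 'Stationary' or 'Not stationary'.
\text{Not stationary}

The AR(p) characteristic polynomial is P(z) = 1 - 0.676z + 1.156z^2.
Stationarity requires all roots to lie outside the unit circle, i.e. |z| > 1 for every root.
Set 1 + (-0.676) z + (1.156) z^2 = 0, i.e. a z^2 + b z + c = 0 with a = 1.156, b = -0.676, c = 1.
Discriminant D = b^2 - 4ac = (-0.676)^2 - 4*(1.156)*1 = 0.456976 - (4.624) = -4.167024.
D < 0, so the roots are the complex-conjugate pair z = (-b +/- i sqrt(-D)) / (2a) = 0.2924 +/- 0.8829i.
For a conjugate pair |z|^2 = z * conj(z) = (product of roots) = c/a = 1/(1.156) = 0.865052, so |z| = sqrt(0.865052) = 0.9301 for both roots.
Moduli of all roots: 0.9301, 0.9301.
All moduli strictly greater than 1? No.
Verdict: Not stationary.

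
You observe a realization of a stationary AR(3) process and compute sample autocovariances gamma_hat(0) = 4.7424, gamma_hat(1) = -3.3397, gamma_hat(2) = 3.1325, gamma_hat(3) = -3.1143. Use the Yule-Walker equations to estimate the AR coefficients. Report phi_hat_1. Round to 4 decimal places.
\hat\phi_{1} = -0.3920

The Yule-Walker equations for an AR(p) process read, in matrix form,
  Gamma_p phi = r_p,   with   (Gamma_p)_{ij} = gamma(|i - j|),
                       (r_p)_i = gamma(i),   i,j = 1..p.
Substitute the sample gammas (Toeplitz matrix and right-hand side of size 3):
  Gamma_p = [[4.7424, -3.3397, 3.1325], [-3.3397, 4.7424, -3.3397], [3.1325, -3.3397, 4.7424]]
  r_p     = [-3.3397, 3.1325, -3.1143]
Written out (R1..R3):
  (R1) 4.7424 phi_1 - 3.3397 phi_2 + 3.1325 phi_3 = -3.3397
  (R2) -3.3397 phi_1 + 4.7424 phi_2 - 3.3397 phi_3 = 3.1325
  (R3) 3.1325 phi_1 - 3.3397 phi_2 + 4.7424 phi_3 = -3.1143
Gaussian elimination:
  R2 <- R2 - (-3.3397/4.7424) R1 = R2 - (-0.704221) R1:  2.390511 phi_2 - 1.133726 phi_3 = 0.780611
  R3 <- R3 - (3.1325/4.7424) R1 = R3 - (0.660531) R1:  -1.133726 phi_2 + 2.673288 phi_3 = -0.908326
  R3 <- R3 - (-1.133726/2.390511) R2 = R3 - (-0.474261) R2:  2.135606 phi_3 = -0.538113
Back-substitution:
  phi_hat_3 = -0.538113 / 2.135606 = -0.251972
  phi_hat_2 = (0.780611 - (-1.133726)(-0.251972)) / 2.390511 = 0.207045
  phi_hat_1 = (-3.3397 - (-3.3397)(0.207045) - (3.1325)(-0.251972)) / 4.7424 = -0.391981
So phi_hat = [-0.3920, 0.2070, -0.2520].
Therefore phi_hat_1 = -0.3920.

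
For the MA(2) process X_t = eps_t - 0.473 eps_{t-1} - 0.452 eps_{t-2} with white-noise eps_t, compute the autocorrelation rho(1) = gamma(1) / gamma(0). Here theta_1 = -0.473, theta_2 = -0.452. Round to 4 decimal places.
\rho(1) = -0.1815

For an MA(q) process with theta_0 = 1, the autocovariance is
  gamma(k) = sigma^2 * sum_{i=0..q-k} theta_i * theta_{i+k},
and rho(k) = gamma(k) / gamma(0). Sigma^2 cancels.
  numerator   = (1)*(-0.473) + (-0.473)*(-0.452) = -0.259204.
  denominator = (1)^2 + (-0.473)^2 + (-0.452)^2 = 1.428033.
  rho(1) = -0.259204 / 1.428033 = -0.1815.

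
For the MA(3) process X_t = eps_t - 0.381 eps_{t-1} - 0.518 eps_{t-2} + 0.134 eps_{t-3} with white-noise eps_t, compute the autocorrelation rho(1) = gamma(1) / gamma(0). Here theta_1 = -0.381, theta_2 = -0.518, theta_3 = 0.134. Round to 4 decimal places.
\rho(1) = -0.1768

For an MA(q) process with theta_0 = 1, the autocovariance is
  gamma(k) = sigma^2 * sum_{i=0..q-k} theta_i * theta_{i+k},
and rho(k) = gamma(k) / gamma(0). Sigma^2 cancels.
  numerator   = (1)*(-0.381) + (-0.381)*(-0.518) + (-0.518)*(0.134) = -0.253054.
  denominator = (1)^2 + (-0.381)^2 + (-0.518)^2 + (0.134)^2 = 1.431441.
  rho(1) = -0.253054 / 1.431441 = -0.1768.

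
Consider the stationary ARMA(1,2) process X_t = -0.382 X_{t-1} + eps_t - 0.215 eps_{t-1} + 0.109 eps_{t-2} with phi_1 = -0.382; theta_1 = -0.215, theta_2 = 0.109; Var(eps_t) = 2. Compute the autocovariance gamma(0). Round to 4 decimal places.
\gamma(0) = 2.9788

Multiply the model equation by X_{t-k} and take expectations. With theta_0 = psi_0 = 1 and psi_j the MA(infinity) weights, this gives
  gamma(k) - sum_i phi_i gamma(k-i) = c_k,
  c_k = sigma^2 * sum_{j=k..q} theta_j psi_{j-k}   (c_k = 0 for k > q),
using gamma(-m) = gamma(m).
psi-weights needed (psi_j = theta_j + sum_i phi_i psi_{j-i}):
  psi_1 = theta_1 + phi_1 = -0.215 + (-0.382) = -0.597
  psi_2 = theta_2 + phi_1 psi_1 = 0.109 + (-0.382)(-0.597) = 0.337054
Right-hand sides:
  c_0 = sigma^2 (1 + theta_1 psi_1 + theta_2 psi_2) = 2 * (1 + (-0.215)(-0.597) + (0.109)(0.337054)) = 2 * 1.165094 = 2.330188
  c_1 = sigma^2 (theta_1 + theta_2 psi_1) = 2 * (-0.215 + (0.109)(-0.597)) = -0.560146
  c_2 = sigma^2 theta_2 = 2 * (0.109) = 0.218
Equations for k = 0 and k = 1 (AR order 1):
  gamma(0) = phi_1 gamma(1) + c_0
  gamma(1) = phi_1 gamma(0) + c_1
Substituting the second into the first: gamma(0) (1 - phi_1^2) = c_0 + phi_1 c_1, so
  gamma(0) = (c_0 + phi_1 c_1) / (1 - phi_1^2) = (2.330188 + (-0.382)(-0.560146)) / (1 - (-0.382)^2) = 2.544164 / 0.854076 = 2.978849.
Therefore gamma(0) = 2.9788 (to 4 decimal places).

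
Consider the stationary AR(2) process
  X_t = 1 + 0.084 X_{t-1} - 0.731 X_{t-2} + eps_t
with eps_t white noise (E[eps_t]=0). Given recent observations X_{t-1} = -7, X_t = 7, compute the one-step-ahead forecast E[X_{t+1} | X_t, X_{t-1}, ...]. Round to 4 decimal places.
E[X_{t+1} \mid \mathcal F_t] = 6.7050

For an AR(p) model X_t = c + sum_i phi_i X_{t-i} + eps_t, the
one-step-ahead conditional mean is
  E[X_{t+1} | X_t, ...] = c + sum_i phi_i X_{t+1-i}.
Substitute known values:
  E[X_{t+1} | ...] = 1 + (0.084) * (7) + (-0.731) * (-7)
                   = 6.7050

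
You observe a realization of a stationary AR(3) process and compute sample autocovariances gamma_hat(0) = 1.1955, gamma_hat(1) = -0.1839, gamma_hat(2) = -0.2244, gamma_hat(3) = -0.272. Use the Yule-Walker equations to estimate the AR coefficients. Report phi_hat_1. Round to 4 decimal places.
\hat\phi_{1} = -0.2560

The Yule-Walker equations for an AR(p) process read, in matrix form,
  Gamma_p phi = r_p,   with   (Gamma_p)_{ij} = gamma(|i - j|),
                       (r_p)_i = gamma(i),   i,j = 1..p.
Substitute the sample gammas (Toeplitz matrix and right-hand side of size 3):
  Gamma_p = [[1.1955, -0.1839, -0.2244], [-0.1839, 1.1955, -0.1839], [-0.2244, -0.1839, 1.1955]]
  r_p     = [-0.1839, -0.2244, -0.272]
Written out (R1..R3):
  (R1) 1.1955 phi_1 - 0.1839 phi_2 - 0.2244 phi_3 = -0.1839
  (R2) -0.1839 phi_1 + 1.1955 phi_2 - 0.1839 phi_3 = -0.2244
  (R3) -0.2244 phi_1 - 0.1839 phi_2 + 1.1955 phi_3 = -0.272
Gaussian elimination:
  R2 <- R2 - (-0.1839/1.1955) R1 = R2 - (-0.153827) R1:  1.167211 phi_2 - 0.218419 phi_3 = -0.252689
  R3 <- R3 - (-0.2244/1.1955) R1 = R3 - (-0.187704) R1:  -0.218419 phi_2 + 1.153379 phi_3 = -0.306519
  R3 <- R3 - (-0.218419/1.167211) R2 = R3 - (-0.187129) R2:  1.112507 phi_3 = -0.353804
Back-substitution:
  phi_hat_3 = -0.353804 / 1.112507 = -0.318024
  phi_hat_2 = (-0.252689 - (-0.218419)(-0.318024)) / 1.167211 = -0.276001
  phi_hat_1 = (-0.1839 - (-0.1839)(-0.276001) - (-0.2244)(-0.318024)) / 1.1955 = -0.255978
So phi_hat = [-0.2560, -0.2760, -0.3180].
Therefore phi_hat_1 = -0.2560.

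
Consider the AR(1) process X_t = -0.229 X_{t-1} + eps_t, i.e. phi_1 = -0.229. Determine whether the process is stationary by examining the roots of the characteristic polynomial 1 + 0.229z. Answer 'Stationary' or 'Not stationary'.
\text{Stationary}

The AR(p) characteristic polynomial is P(z) = 1 + 0.229z.
Stationarity requires all roots to lie outside the unit circle, i.e. |z| > 1 for every root.
This is linear in z: 1 + (0.229) z = 0  =>  z = -1/(0.229) = -4.366812,  |z| = 4.366812.
Moduli of all roots: 4.3668.
All moduli strictly greater than 1? Yes.
Verdict: Stationary.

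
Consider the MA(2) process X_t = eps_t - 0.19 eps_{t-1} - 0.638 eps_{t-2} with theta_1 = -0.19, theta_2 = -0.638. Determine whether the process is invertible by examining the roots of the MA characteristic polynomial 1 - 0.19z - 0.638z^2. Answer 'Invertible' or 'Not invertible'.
\text{Invertible}

The MA(q) characteristic polynomial is P(z) = 1 - 0.19z - 0.638z^2.
Invertibility requires all roots to lie outside the unit circle, i.e. |z| > 1 for every root.
Set 1 + (-0.19) z + (-0.638) z^2 = 0, i.e. a z^2 + b z + c = 0 with a = -0.638, b = -0.19, c = 1.
Discriminant D = b^2 - 4ac = (-0.19)^2 - 4*(-0.638)*1 = 0.0361 - (-2.552) = 2.5881.
D >= 0, so the roots are real: z = (-b +/- sqrt(D)) / (2a) = (0.19 +/- 1.608757) / (-1.276).
  z_1 = (0.19 + 1.608757) / (-1.276) = -1.4097,   |z_1| = 1.4097.
  z_2 = (0.19 - 1.608757) / (-1.276) = 1.1119,   |z_2| = 1.1119.
Moduli of all roots: 1.4097, 1.1119.
All moduli strictly greater than 1? Yes.
Verdict: Invertible.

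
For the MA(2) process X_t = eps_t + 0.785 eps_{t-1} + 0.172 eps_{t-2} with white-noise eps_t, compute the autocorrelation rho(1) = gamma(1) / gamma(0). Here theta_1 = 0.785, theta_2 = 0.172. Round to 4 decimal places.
\rho(1) = 0.5590

For an MA(q) process with theta_0 = 1, the autocovariance is
  gamma(k) = sigma^2 * sum_{i=0..q-k} theta_i * theta_{i+k},
and rho(k) = gamma(k) / gamma(0). Sigma^2 cancels.
  numerator   = (1)*(0.785) + (0.785)*(0.172) = 0.92002.
  denominator = (1)^2 + (0.785)^2 + (0.172)^2 = 1.645809.
  rho(1) = 0.92002 / 1.645809 = 0.5590.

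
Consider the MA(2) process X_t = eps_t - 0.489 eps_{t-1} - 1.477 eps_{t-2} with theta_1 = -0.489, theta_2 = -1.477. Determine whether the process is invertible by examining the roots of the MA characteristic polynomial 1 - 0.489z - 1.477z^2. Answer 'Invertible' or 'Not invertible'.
\text{Not invertible}

The MA(q) characteristic polynomial is P(z) = 1 - 0.489z - 1.477z^2.
Invertibility requires all roots to lie outside the unit circle, i.e. |z| > 1 for every root.
Set 1 + (-0.489) z + (-1.477) z^2 = 0, i.e. a z^2 + b z + c = 0 with a = -1.477, b = -0.489, c = 1.
Discriminant D = b^2 - 4ac = (-0.489)^2 - 4*(-1.477)*1 = 0.239121 - (-5.908) = 6.147121.
D >= 0, so the roots are real: z = (-b +/- sqrt(D)) / (2a) = (0.489 +/- 2.479339) / (-2.954).
  z_1 = (0.489 + 2.479339) / (-2.954) = -1.0049,   |z_1| = 1.0049.
  z_2 = (0.489 - 2.479339) / (-2.954) = 0.6738,   |z_2| = 0.6738.
Moduli of all roots: 1.0049, 0.6738.
All moduli strictly greater than 1? No.
Verdict: Not invertible.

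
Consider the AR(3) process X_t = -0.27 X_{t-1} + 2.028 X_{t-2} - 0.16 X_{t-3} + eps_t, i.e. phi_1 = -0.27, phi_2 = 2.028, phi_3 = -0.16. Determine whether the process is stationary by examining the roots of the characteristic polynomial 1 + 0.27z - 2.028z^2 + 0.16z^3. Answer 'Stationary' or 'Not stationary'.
\text{Not stationary}

The AR(p) characteristic polynomial is P(z) = 1 + 0.27z - 2.028z^2 + 0.16z^3.
Stationarity requires all roots to lie outside the unit circle, i.e. |z| > 1 for every root.
Degree 3: look for a simple real root z0 first, then factor out (1 - z/z0) and solve the remaining quadratic.
Testing z0 = -0.625: P(-0.625) = 1 + (0.27)(-0.625) + (-2.028)(-0.625)^2 + (0.16)(-0.625)^3
  = 1 + (-0.16875) + (-0.792188) + (-0.039062) = 0.  So z_0 = -0.625 is a root, |z_0| = 0.625.
Divide out the factor (1 + 1.6 z) = (1 - z/z0) (since 1/z0 = -1.6):
  P(z) = (1 + 1.6 z)(1 + (-1.33) z + (0.1) z^2)
  [check: z-coef -1.33 - (-1.6) = 0.27; z^2-coef 0.1 - (-1.6)(-1.33) = -2.028; z^3-coef -(-1.6)(0.1) = 0.16.]
Remaining roots from the quadratic factor 1 + (-1.33) z + (0.1) z^2:
  Set 1 + (-1.33) z + (0.1) z^2 = 0, i.e. a z^2 + b z + c = 0 with a = 0.1, b = -1.33, c = 1.
  Discriminant D = b^2 - 4ac = (-1.33)^2 - 4*(0.1)*1 = 1.7689 - (0.4) = 1.3689.
  D >= 0, so the roots are real: z = (-b +/- sqrt(D)) / (2a) = (1.33 +/- 1.17) / (0.2).
    z_1 = (1.33 + 1.17) / (0.2) = 12.5,   |z_1| = 12.5.
    z_2 = (1.33 - 1.17) / (0.2) = 0.8,   |z_2| = 0.8.
Moduli of all roots: 0.6250, 12.5000, 0.8000.
All moduli strictly greater than 1? No.
Verdict: Not stationary.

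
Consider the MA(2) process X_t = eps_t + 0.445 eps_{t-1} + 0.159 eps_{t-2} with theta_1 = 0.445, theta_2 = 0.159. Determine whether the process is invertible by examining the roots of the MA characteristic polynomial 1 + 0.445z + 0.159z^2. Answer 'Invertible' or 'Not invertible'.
\text{Invertible}

The MA(q) characteristic polynomial is P(z) = 1 + 0.445z + 0.159z^2.
Invertibility requires all roots to lie outside the unit circle, i.e. |z| > 1 for every root.
Set 1 + (0.445) z + (0.159) z^2 = 0, i.e. a z^2 + b z + c = 0 with a = 0.159, b = 0.445, c = 1.
Discriminant D = b^2 - 4ac = (0.445)^2 - 4*(0.159)*1 = 0.198025 - (0.636) = -0.437975.
D < 0, so the roots are the complex-conjugate pair z = (-b +/- i sqrt(-D)) / (2a) = -1.3994 +/- 2.0811i.
For a conjugate pair |z|^2 = z * conj(z) = (product of roots) = c/a = 1/(0.159) = 6.289308, so |z| = sqrt(6.289308) = 2.5078 for both roots.
Moduli of all roots: 2.5078, 2.5078.
All moduli strictly greater than 1? Yes.
Verdict: Invertible.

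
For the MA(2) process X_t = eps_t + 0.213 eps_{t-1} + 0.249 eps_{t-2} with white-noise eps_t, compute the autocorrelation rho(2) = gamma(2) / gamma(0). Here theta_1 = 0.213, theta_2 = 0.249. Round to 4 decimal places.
\rho(2) = 0.2249

For an MA(q) process with theta_0 = 1, the autocovariance is
  gamma(k) = sigma^2 * sum_{i=0..q-k} theta_i * theta_{i+k},
and rho(k) = gamma(k) / gamma(0). Sigma^2 cancels.
  numerator   = (1)*(0.249) = 0.249.
  denominator = (1)^2 + (0.213)^2 + (0.249)^2 = 1.10737.
  rho(2) = 0.249 / 1.10737 = 0.2249.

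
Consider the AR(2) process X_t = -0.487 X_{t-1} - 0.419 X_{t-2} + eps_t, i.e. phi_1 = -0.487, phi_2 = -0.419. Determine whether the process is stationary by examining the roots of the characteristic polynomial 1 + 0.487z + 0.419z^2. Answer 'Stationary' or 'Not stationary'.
\text{Stationary}

The AR(p) characteristic polynomial is P(z) = 1 + 0.487z + 0.419z^2.
Stationarity requires all roots to lie outside the unit circle, i.e. |z| > 1 for every root.
Set 1 + (0.487) z + (0.419) z^2 = 0, i.e. a z^2 + b z + c = 0 with a = 0.419, b = 0.487, c = 1.
Discriminant D = b^2 - 4ac = (0.487)^2 - 4*(0.419)*1 = 0.237169 - (1.676) = -1.438831.
D < 0, so the roots are the complex-conjugate pair z = (-b +/- i sqrt(-D)) / (2a) = -0.5811 +/- 1.4314i.
For a conjugate pair |z|^2 = z * conj(z) = (product of roots) = c/a = 1/(0.419) = 2.386635, so |z| = sqrt(2.386635) = 1.5449 for both roots.
Moduli of all roots: 1.5449, 1.5449.
All moduli strictly greater than 1? Yes.
Verdict: Stationary.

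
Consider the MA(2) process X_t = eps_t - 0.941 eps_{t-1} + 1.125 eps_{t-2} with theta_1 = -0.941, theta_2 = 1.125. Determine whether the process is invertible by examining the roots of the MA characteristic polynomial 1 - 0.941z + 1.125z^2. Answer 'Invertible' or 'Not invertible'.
\text{Not invertible}

The MA(q) characteristic polynomial is P(z) = 1 - 0.941z + 1.125z^2.
Invertibility requires all roots to lie outside the unit circle, i.e. |z| > 1 for every root.
Set 1 + (-0.941) z + (1.125) z^2 = 0, i.e. a z^2 + b z + c = 0 with a = 1.125, b = -0.941, c = 1.
Discriminant D = b^2 - 4ac = (-0.941)^2 - 4*(1.125)*1 = 0.885481 - (4.5) = -3.614519.
D < 0, so the roots are the complex-conjugate pair z = (-b +/- i sqrt(-D)) / (2a) = 0.4182 +/- 0.845i.
For a conjugate pair |z|^2 = z * conj(z) = (product of roots) = c/a = 1/(1.125) = 0.888889, so |z| = sqrt(0.888889) = 0.9428 for both roots.
Moduli of all roots: 0.9428, 0.9428.
All moduli strictly greater than 1? No.
Verdict: Not invertible.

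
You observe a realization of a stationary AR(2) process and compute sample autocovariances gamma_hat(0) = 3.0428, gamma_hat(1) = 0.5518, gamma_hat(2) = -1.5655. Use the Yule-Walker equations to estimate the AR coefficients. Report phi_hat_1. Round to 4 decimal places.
\hat\phi_{1} = 0.2840

The Yule-Walker equations for an AR(p) process read, in matrix form,
  Gamma_p phi = r_p,   with   (Gamma_p)_{ij} = gamma(|i - j|),
                       (r_p)_i = gamma(i),   i,j = 1..p.
Substitute the sample gammas (Toeplitz matrix and right-hand side of size 2):
  Gamma_p = [[3.0428, 0.5518], [0.5518, 3.0428]]
  r_p     = [0.5518, -1.5655]
Written out:
  3.0428 phi_1 + 0.5518 phi_2 = 0.5518
  0.5518 phi_1 + 3.0428 phi_2 = -1.5655
Solve by Cramer's rule:
  det = gamma(0)^2 - gamma(1)^2 = (3.0428)^2 - (0.5518)^2 = 9.25863184 - 0.30448324 = 8.9541486
  phi_hat_1 = [gamma(1) gamma(0) - gamma(1) gamma(2)] / det = [(0.5518)(3.0428) - (0.5518)(-1.5655)] / 8.9541486 = 2.54285994 / 8.9541486 = 0.284
  phi_hat_2 = [gamma(0) gamma(2) - gamma(1)^2] / det = [(3.0428)(-1.5655) - (0.5518)^2] / 8.9541486 = -5.06798664 / 8.9541486 = -0.566
So phi_hat = [0.2840, -0.5660].
Therefore phi_hat_1 = 0.2840.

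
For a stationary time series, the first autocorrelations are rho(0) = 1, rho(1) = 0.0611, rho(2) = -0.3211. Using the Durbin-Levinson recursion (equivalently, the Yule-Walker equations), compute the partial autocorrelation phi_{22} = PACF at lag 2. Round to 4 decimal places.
\phi_{22} = -0.3261

The PACF at lag k is phi_{kk}, the last component of the solution
to the Yule-Walker system G_k phi = r_k where
  (G_k)_{ij} = rho(|i - j|), (r_k)_i = rho(i), i,j = 1..k.
Equivalently, Durbin-Levinson gives phi_{kk} iteratively:
  phi_{11} = rho(1)
  phi_{kk} = [rho(k) - sum_{j=1..k-1} phi_{k-1,j} rho(k-j)]
            / [1 - sum_{j=1..k-1} phi_{k-1,j} rho(j)],
  phi_{k,j} = phi_{k-1,j} - phi_{kk} phi_{k-1,k-j},  j = 1..k-1.
Step k = 1:
  phi_11 = rho(1) = 0.0611.
Step k = 2:
  phi_22 = [rho(2) - phi_11 rho(1)] / [1 - phi_11 rho(1)] = [-0.3211 - (0.0611)(0.0611)] / [1 - (0.0611)(0.0611)]
         = -0.32483321 / 0.99626679 = -0.3261.
Therefore phi_{22} = -0.3261.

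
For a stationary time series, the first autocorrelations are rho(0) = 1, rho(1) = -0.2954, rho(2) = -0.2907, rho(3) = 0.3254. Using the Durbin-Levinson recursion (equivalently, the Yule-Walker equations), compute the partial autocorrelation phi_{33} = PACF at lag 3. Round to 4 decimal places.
\phi_{33} = 0.1080

The PACF at lag k is phi_{kk}, the last component of the solution
to the Yule-Walker system G_k phi = r_k where
  (G_k)_{ij} = rho(|i - j|), (r_k)_i = rho(i), i,j = 1..k.
Equivalently, Durbin-Levinson gives phi_{kk} iteratively:
  phi_{11} = rho(1)
  phi_{kk} = [rho(k) - sum_{j=1..k-1} phi_{k-1,j} rho(k-j)]
            / [1 - sum_{j=1..k-1} phi_{k-1,j} rho(j)],
  phi_{k,j} = phi_{k-1,j} - phi_{kk} phi_{k-1,k-j},  j = 1..k-1.
Step k = 1:
  phi_11 = rho(1) = -0.2954.
Step k = 2:
  phi_22 = [rho(2) - phi_11 rho(1)] / [1 - phi_11 rho(1)] = [-0.2907 - (-0.2954)(-0.2954)] / [1 - (-0.2954)(-0.2954)]
         = -0.37796116 / 0.91273884 = -0.414096.
  Update: phi_21 = phi_11 - phi_22 phi_11 = -0.2954 - (-0.414096)(-0.2954) = -0.417724.
Step k = 3:
  phi_33 = [rho(3) - phi_21 rho(2) - phi_22 rho(1)] / [1 - phi_21 rho(1) - phi_22 rho(2)]
    numerator   = 0.3254 - (-0.417724)(-0.2907) - (-0.414096)(-0.2954) = 0.08164383
    denominator = 1 - (-0.417724)(-0.2954) - (-0.414096)(-0.2907) = 0.75622678
  phi_33 = 0.08164383 / 0.75622678 = 0.108.
Therefore phi_{33} = 0.1080.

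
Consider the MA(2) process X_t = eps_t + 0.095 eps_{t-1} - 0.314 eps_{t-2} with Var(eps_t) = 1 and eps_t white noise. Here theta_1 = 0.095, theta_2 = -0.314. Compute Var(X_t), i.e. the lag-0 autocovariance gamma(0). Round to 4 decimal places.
\gamma(0) = 1.1076

For an MA(q) process X_t = eps_t + sum_i theta_i eps_{t-i} with
Var(eps_t) = sigma^2, the variance is
  gamma(0) = sigma^2 * (1 + sum_i theta_i^2).
  sum_i theta_i^2 = (0.095)^2 + (-0.314)^2 = 0.009025 + 0.098596 = 0.107621.
  gamma(0) = 1 * (1 + 0.107621) = 1 * 1.107621 = 1.107621, which rounds to 1.1076.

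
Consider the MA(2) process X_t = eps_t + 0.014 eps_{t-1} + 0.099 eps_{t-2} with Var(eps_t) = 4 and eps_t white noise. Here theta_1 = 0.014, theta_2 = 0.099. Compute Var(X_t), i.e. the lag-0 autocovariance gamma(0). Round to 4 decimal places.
\gamma(0) = 4.0400

For an MA(q) process X_t = eps_t + sum_i theta_i eps_{t-i} with
Var(eps_t) = sigma^2, the variance is
  gamma(0) = sigma^2 * (1 + sum_i theta_i^2).
  sum_i theta_i^2 = (0.014)^2 + (0.099)^2 = 0.000196 + 0.009801 = 0.009997.
  gamma(0) = 4 * (1 + 0.009997) = 4 * 1.009997 = 4.039988, which rounds to 4.0400.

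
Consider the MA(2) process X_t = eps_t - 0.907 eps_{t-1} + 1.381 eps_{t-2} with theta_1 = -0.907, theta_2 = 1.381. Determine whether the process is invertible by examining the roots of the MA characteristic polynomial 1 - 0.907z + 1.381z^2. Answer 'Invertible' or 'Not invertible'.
\text{Not invertible}

The MA(q) characteristic polynomial is P(z) = 1 - 0.907z + 1.381z^2.
Invertibility requires all roots to lie outside the unit circle, i.e. |z| > 1 for every root.
Set 1 + (-0.907) z + (1.381) z^2 = 0, i.e. a z^2 + b z + c = 0 with a = 1.381, b = -0.907, c = 1.
Discriminant D = b^2 - 4ac = (-0.907)^2 - 4*(1.381)*1 = 0.822649 - (5.524) = -4.701351.
D < 0, so the roots are the complex-conjugate pair z = (-b +/- i sqrt(-D)) / (2a) = 0.3284 +/- 0.785i.
For a conjugate pair |z|^2 = z * conj(z) = (product of roots) = c/a = 1/(1.381) = 0.724113, so |z| = sqrt(0.724113) = 0.8509 for both roots.
Moduli of all roots: 0.8509, 0.8509.
All moduli strictly greater than 1? No.
Verdict: Not invertible.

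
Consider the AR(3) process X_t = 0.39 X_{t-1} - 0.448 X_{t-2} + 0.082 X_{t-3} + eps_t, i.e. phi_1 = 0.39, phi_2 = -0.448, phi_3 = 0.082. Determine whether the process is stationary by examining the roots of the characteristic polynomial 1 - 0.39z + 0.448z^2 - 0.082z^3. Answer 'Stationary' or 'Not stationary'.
\text{Stationary}

The AR(p) characteristic polynomial is P(z) = 1 - 0.39z + 0.448z^2 - 0.082z^3.
Stationarity requires all roots to lie outside the unit circle, i.e. |z| > 1 for every root.
Degree 3: look for a simple real root z0 first, then factor out (1 - z/z0) and solve the remaining quadratic.
Testing z0 = 5: P(5) = 1 + (-0.39)(5) + (0.448)(5)^2 + (-0.082)(5)^3
  = 1 + (-1.95) + (11.2) + (-10.25) = 0.  So z_0 = 5 is a root, |z_0| = 5.
Divide out the factor (1 - 0.2 z) = (1 - z/z0) (since 1/z0 = 0.2):
  P(z) = (1 - 0.2 z)(1 + (-0.19) z + (0.41) z^2)
  [check: z-coef -0.19 - (0.2) = -0.39; z^2-coef 0.41 - (0.2)(-0.19) = 0.448; z^3-coef -(0.2)(0.41) = -0.082.]
Remaining roots from the quadratic factor 1 + (-0.19) z + (0.41) z^2:
  Set 1 + (-0.19) z + (0.41) z^2 = 0, i.e. a z^2 + b z + c = 0 with a = 0.41, b = -0.19, c = 1.
  Discriminant D = b^2 - 4ac = (-0.19)^2 - 4*(0.41)*1 = 0.0361 - (1.64) = -1.6039.
  D < 0, so the roots are the complex-conjugate pair z = (-b +/- i sqrt(-D)) / (2a) = 0.2317 +/- 1.5445i.
  For a conjugate pair |z|^2 = z * conj(z) = (product of roots) = c/a = 1/(0.41) = 2.439024, so |z| = sqrt(2.439024) = 1.5617 for both roots.
Moduli of all roots: 5.0000, 1.5617, 1.5617.
All moduli strictly greater than 1? Yes.
Verdict: Stationary.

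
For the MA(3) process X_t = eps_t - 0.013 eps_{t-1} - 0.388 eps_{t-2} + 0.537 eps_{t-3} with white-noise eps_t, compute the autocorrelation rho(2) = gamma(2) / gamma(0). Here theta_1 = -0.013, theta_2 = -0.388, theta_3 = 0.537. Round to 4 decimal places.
\rho(2) = -0.2745

For an MA(q) process with theta_0 = 1, the autocovariance is
  gamma(k) = sigma^2 * sum_{i=0..q-k} theta_i * theta_{i+k},
and rho(k) = gamma(k) / gamma(0). Sigma^2 cancels.
  numerator   = (1)*(-0.388) + (-0.013)*(0.537) = -0.394981.
  denominator = (1)^2 + (-0.013)^2 + (-0.388)^2 + (0.537)^2 = 1.439082.
  rho(2) = -0.394981 / 1.439082 = -0.2745.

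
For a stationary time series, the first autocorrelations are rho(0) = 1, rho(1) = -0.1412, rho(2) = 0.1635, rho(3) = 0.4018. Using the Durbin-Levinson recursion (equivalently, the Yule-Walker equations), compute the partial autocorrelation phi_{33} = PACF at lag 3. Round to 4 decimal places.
\phi_{33} = 0.4611

The PACF at lag k is phi_{kk}, the last component of the solution
to the Yule-Walker system G_k phi = r_k where
  (G_k)_{ij} = rho(|i - j|), (r_k)_i = rho(i), i,j = 1..k.
Equivalently, Durbin-Levinson gives phi_{kk} iteratively:
  phi_{11} = rho(1)
  phi_{kk} = [rho(k) - sum_{j=1..k-1} phi_{k-1,j} rho(k-j)]
            / [1 - sum_{j=1..k-1} phi_{k-1,j} rho(j)],
  phi_{k,j} = phi_{k-1,j} - phi_{kk} phi_{k-1,k-j},  j = 1..k-1.
Step k = 1:
  phi_11 = rho(1) = -0.1412.
Step k = 2:
  phi_22 = [rho(2) - phi_11 rho(1)] / [1 - phi_11 rho(1)] = [0.1635 - (-0.1412)(-0.1412)] / [1 - (-0.1412)(-0.1412)]
         = 0.14356256 / 0.98006256 = 0.146483.
  Update: phi_21 = phi_11 - phi_22 phi_11 = -0.1412 - (0.146483)(-0.1412) = -0.120517.
Step k = 3:
  phi_33 = [rho(3) - phi_21 rho(2) - phi_22 rho(1)] / [1 - phi_21 rho(1) - phi_22 rho(2)]
    numerator   = 0.4018 - (-0.120517)(0.1635) - (0.146483)(-0.1412) = 0.44218787
    denominator = 1 - (-0.120517)(-0.1412) - (0.146483)(0.1635) = 0.95903308
  phi_33 = 0.44218787 / 0.95903308 = 0.4611.
Therefore phi_{33} = 0.4611.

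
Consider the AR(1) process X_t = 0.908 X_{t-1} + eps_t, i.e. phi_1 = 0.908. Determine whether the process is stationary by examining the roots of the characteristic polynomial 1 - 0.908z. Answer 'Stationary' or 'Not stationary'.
\text{Stationary}

The AR(p) characteristic polynomial is P(z) = 1 - 0.908z.
Stationarity requires all roots to lie outside the unit circle, i.e. |z| > 1 for every root.
This is linear in z: 1 + (-0.908) z = 0  =>  z = -1/(-0.908) = 1.101322,  |z| = 1.101322.
Moduli of all roots: 1.1013.
All moduli strictly greater than 1? Yes.
Verdict: Stationary.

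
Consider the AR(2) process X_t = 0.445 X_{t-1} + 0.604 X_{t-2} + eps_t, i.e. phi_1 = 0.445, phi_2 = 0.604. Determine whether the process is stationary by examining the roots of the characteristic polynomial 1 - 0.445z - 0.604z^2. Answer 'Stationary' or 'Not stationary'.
\text{Not stationary}

The AR(p) characteristic polynomial is P(z) = 1 - 0.445z - 0.604z^2.
Stationarity requires all roots to lie outside the unit circle, i.e. |z| > 1 for every root.
Set 1 + (-0.445) z + (-0.604) z^2 = 0, i.e. a z^2 + b z + c = 0 with a = -0.604, b = -0.445, c = 1.
Discriminant D = b^2 - 4ac = (-0.445)^2 - 4*(-0.604)*1 = 0.198025 - (-2.416) = 2.614025.
D >= 0, so the roots are real: z = (-b +/- sqrt(D)) / (2a) = (0.445 +/- 1.616795) / (-1.208).
  z_1 = (0.445 + 1.616795) / (-1.208) = -1.7068,   |z_1| = 1.7068.
  z_2 = (0.445 - 1.616795) / (-1.208) = 0.97,   |z_2| = 0.97.
Moduli of all roots: 1.7068, 0.9700.
All moduli strictly greater than 1? No.
Verdict: Not stationary.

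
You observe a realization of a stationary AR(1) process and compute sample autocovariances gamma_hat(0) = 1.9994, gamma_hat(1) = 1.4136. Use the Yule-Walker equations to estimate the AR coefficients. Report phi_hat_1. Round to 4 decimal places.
\hat\phi_{1} = 0.7070

The Yule-Walker equations for an AR(p) process read, in matrix form,
  Gamma_p phi = r_p,   with   (Gamma_p)_{ij} = gamma(|i - j|),
                       (r_p)_i = gamma(i),   i,j = 1..p.
Substitute the sample gammas (Toeplitz matrix and right-hand side of size 1):
  Gamma_p = [[1.9994]]
  r_p     = [1.4136]
With p = 1 this is the single equation gamma(0) phi_1 = gamma(1):
  phi_hat_1 = gamma(1) / gamma(0) = 1.4136 / 1.9994 = 0.7070.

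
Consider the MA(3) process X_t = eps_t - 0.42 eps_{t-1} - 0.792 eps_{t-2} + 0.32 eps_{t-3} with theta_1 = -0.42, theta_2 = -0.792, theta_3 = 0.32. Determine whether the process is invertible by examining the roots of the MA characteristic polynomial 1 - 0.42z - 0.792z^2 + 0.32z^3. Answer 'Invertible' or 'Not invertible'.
\text{Invertible}

The MA(q) characteristic polynomial is P(z) = 1 - 0.42z - 0.792z^2 + 0.32z^3.
Invertibility requires all roots to lie outside the unit circle, i.e. |z| > 1 for every root.
Degree 3: look for a simple real root z0 first, then factor out (1 - z/z0) and solve the remaining quadratic.
Testing z0 = 2.5: P(2.5) = 1 + (-0.42)(2.5) + (-0.792)(2.5)^2 + (0.32)(2.5)^3
  = 1 + (-1.05) + (-4.95) + (5) = 0.  So z_0 = 2.5 is a root, |z_0| = 2.5.
Divide out the factor (1 - 0.4 z) = (1 - z/z0) (since 1/z0 = 0.4):
  P(z) = (1 - 0.4 z)(1 + (-0.02) z + (-0.8) z^2)
  [check: z-coef -0.02 - (0.4) = -0.42; z^2-coef -0.8 - (0.4)(-0.02) = -0.792; z^3-coef -(0.4)(-0.8) = 0.32.]
Remaining roots from the quadratic factor 1 + (-0.02) z + (-0.8) z^2:
  Set 1 + (-0.02) z + (-0.8) z^2 = 0, i.e. a z^2 + b z + c = 0 with a = -0.8, b = -0.02, c = 1.
  Discriminant D = b^2 - 4ac = (-0.02)^2 - 4*(-0.8)*1 = 0.0004 - (-3.2) = 3.2004.
  D >= 0, so the roots are real: z = (-b +/- sqrt(D)) / (2a) = (0.02 +/- 1.788966) / (-1.6).
    z_1 = (0.02 + 1.788966) / (-1.6) = -1.1306,   |z_1| = 1.1306.
    z_2 = (0.02 - 1.788966) / (-1.6) = 1.1056,   |z_2| = 1.1056.
Moduli of all roots: 2.5000, 1.1306, 1.1056.
All moduli strictly greater than 1? Yes.
Verdict: Invertible.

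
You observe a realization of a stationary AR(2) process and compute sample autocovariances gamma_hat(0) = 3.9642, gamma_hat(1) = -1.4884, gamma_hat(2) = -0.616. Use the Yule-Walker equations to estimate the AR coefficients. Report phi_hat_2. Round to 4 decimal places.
\hat\phi_{2} = -0.3450

The Yule-Walker equations for an AR(p) process read, in matrix form,
  Gamma_p phi = r_p,   with   (Gamma_p)_{ij} = gamma(|i - j|),
                       (r_p)_i = gamma(i),   i,j = 1..p.
Substitute the sample gammas (Toeplitz matrix and right-hand side of size 2):
  Gamma_p = [[3.9642, -1.4884], [-1.4884, 3.9642]]
  r_p     = [-1.4884, -0.616]
Written out:
  3.9642 phi_1 - 1.4884 phi_2 = -1.4884
  -1.4884 phi_1 + 3.9642 phi_2 = -0.616
Solve by Cramer's rule:
  det = gamma(0)^2 - gamma(1)^2 = (3.9642)^2 - (-1.4884)^2 = 15.71488164 - 2.21533456 = 13.49954708
  phi_hat_1 = [gamma(1) gamma(0) - gamma(1) gamma(2)] / det = [(-1.4884)(3.9642) - (-1.4884)(-0.616)] / 13.49954708 = -6.81716968 / 13.49954708 = -0.505
  phi_hat_2 = [gamma(0) gamma(2) - gamma(1)^2] / det = [(3.9642)(-0.616) - (-1.4884)^2] / 13.49954708 = -4.65728176 / 13.49954708 = -0.345
So phi_hat = [-0.5050, -0.3450].
Therefore phi_hat_2 = -0.3450.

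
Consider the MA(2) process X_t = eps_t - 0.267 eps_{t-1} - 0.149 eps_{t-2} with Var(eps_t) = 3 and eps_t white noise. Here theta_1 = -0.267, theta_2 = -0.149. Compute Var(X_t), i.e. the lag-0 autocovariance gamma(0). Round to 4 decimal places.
\gamma(0) = 3.2805

For an MA(q) process X_t = eps_t + sum_i theta_i eps_{t-i} with
Var(eps_t) = sigma^2, the variance is
  gamma(0) = sigma^2 * (1 + sum_i theta_i^2).
  sum_i theta_i^2 = (-0.267)^2 + (-0.149)^2 = 0.071289 + 0.022201 = 0.09349.
  gamma(0) = 3 * (1 + 0.09349) = 3 * 1.09349 = 3.28047, which rounds to 3.2805.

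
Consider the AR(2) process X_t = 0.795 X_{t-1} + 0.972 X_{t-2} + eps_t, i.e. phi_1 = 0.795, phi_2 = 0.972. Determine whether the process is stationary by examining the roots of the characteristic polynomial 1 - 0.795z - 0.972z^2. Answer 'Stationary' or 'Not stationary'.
\text{Not stationary}

The AR(p) characteristic polynomial is P(z) = 1 - 0.795z - 0.972z^2.
Stationarity requires all roots to lie outside the unit circle, i.e. |z| > 1 for every root.
Set 1 + (-0.795) z + (-0.972) z^2 = 0, i.e. a z^2 + b z + c = 0 with a = -0.972, b = -0.795, c = 1.
Discriminant D = b^2 - 4ac = (-0.795)^2 - 4*(-0.972)*1 = 0.632025 - (-3.888) = 4.520025.
D >= 0, so the roots are real: z = (-b +/- sqrt(D)) / (2a) = (0.795 +/- 2.126035) / (-1.944).
  z_1 = (0.795 + 2.126035) / (-1.944) = -1.5026,   |z_1| = 1.5026.
  z_2 = (0.795 - 2.126035) / (-1.944) = 0.6847,   |z_2| = 0.6847.
Moduli of all roots: 1.5026, 0.6847.
All moduli strictly greater than 1? No.
Verdict: Not stationary.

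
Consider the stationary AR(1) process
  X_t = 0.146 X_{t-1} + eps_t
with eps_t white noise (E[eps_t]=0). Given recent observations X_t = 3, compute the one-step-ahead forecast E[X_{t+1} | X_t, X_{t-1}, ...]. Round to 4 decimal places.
E[X_{t+1} \mid \mathcal F_t] = 0.4380

For an AR(p) model X_t = c + sum_i phi_i X_{t-i} + eps_t, the
one-step-ahead conditional mean is
  E[X_{t+1} | X_t, ...] = c + sum_i phi_i X_{t+1-i}.
Substitute known values:
  E[X_{t+1} | ...] = (0.146) * (3)
                   = 0.4380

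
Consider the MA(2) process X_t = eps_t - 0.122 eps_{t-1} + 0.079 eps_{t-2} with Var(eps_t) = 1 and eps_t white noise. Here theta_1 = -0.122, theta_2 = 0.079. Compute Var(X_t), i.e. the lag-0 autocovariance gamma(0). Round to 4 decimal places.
\gamma(0) = 1.0211

For an MA(q) process X_t = eps_t + sum_i theta_i eps_{t-i} with
Var(eps_t) = sigma^2, the variance is
  gamma(0) = sigma^2 * (1 + sum_i theta_i^2).
  sum_i theta_i^2 = (-0.122)^2 + (0.079)^2 = 0.014884 + 0.006241 = 0.021125.
  gamma(0) = 1 * (1 + 0.021125) = 1 * 1.021125 = 1.021125, which rounds to 1.0211.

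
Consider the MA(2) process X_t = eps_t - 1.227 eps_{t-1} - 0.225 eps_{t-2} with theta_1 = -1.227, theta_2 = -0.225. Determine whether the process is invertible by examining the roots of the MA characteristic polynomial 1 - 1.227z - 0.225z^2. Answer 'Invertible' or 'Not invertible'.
\text{Not invertible}

The MA(q) characteristic polynomial is P(z) = 1 - 1.227z - 0.225z^2.
Invertibility requires all roots to lie outside the unit circle, i.e. |z| > 1 for every root.
Set 1 + (-1.227) z + (-0.225) z^2 = 0, i.e. a z^2 + b z + c = 0 with a = -0.225, b = -1.227, c = 1.
Discriminant D = b^2 - 4ac = (-1.227)^2 - 4*(-0.225)*1 = 1.505529 - (-0.9) = 2.405529.
D >= 0, so the roots are real: z = (-b +/- sqrt(D)) / (2a) = (1.227 +/- 1.550977) / (-0.45).
  z_1 = (1.227 + 1.550977) / (-0.45) = -6.1733,   |z_1| = 6.1733.
  z_2 = (1.227 - 1.550977) / (-0.45) = 0.7199,   |z_2| = 0.7199.
Moduli of all roots: 6.1733, 0.7199.
All moduli strictly greater than 1? No.
Verdict: Not invertible.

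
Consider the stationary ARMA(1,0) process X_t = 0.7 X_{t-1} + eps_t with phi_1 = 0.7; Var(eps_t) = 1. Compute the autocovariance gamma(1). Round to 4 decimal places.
\gamma(1) = 1.3725

Multiply the model equation by X_{t-k} and take expectations. With theta_0 = psi_0 = 1 and psi_j the MA(infinity) weights, this gives
  gamma(k) - sum_i phi_i gamma(k-i) = c_k,
  c_k = sigma^2 * sum_{j=k..q} theta_j psi_{j-k}   (c_k = 0 for k > q),
using gamma(-m) = gamma(m).
Pure AR (q = 0): c_0 = sigma^2 = 1, c_k = 0 for k >= 1.
Equations for k = 0 and k = 1 (AR order 1):
  gamma(0) = phi_1 gamma(1) + c_0
  gamma(1) = phi_1 gamma(0) + c_1
Substituting the second into the first: gamma(0) (1 - phi_1^2) = c_0 + phi_1 c_1, so
  gamma(0) = c_0 / (1 - phi_1^2) = 1 / (1 - (0.7)^2) = 1 / 0.51 = 1.960784.
  gamma(1) = phi_1 gamma(0) = (0.7)(1.960784) = 1.372549.
Therefore gamma(1) = 1.3725 (to 4 decimal places).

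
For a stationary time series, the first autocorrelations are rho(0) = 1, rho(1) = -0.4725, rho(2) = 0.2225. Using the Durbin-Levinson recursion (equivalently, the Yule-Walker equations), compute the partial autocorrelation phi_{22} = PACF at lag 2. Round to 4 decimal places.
\phi_{22} = -0.0010

The PACF at lag k is phi_{kk}, the last component of the solution
to the Yule-Walker system G_k phi = r_k where
  (G_k)_{ij} = rho(|i - j|), (r_k)_i = rho(i), i,j = 1..k.
Equivalently, Durbin-Levinson gives phi_{kk} iteratively:
  phi_{11} = rho(1)
  phi_{kk} = [rho(k) - sum_{j=1..k-1} phi_{k-1,j} rho(k-j)]
            / [1 - sum_{j=1..k-1} phi_{k-1,j} rho(j)],
  phi_{k,j} = phi_{k-1,j} - phi_{kk} phi_{k-1,k-j},  j = 1..k-1.
Step k = 1:
  phi_11 = rho(1) = -0.4725.
Step k = 2:
  phi_22 = [rho(2) - phi_11 rho(1)] / [1 - phi_11 rho(1)] = [0.2225 - (-0.4725)(-0.4725)] / [1 - (-0.4725)(-0.4725)]
         = -0.00075625 / 0.77674375 = -0.001.
Therefore phi_{22} = -0.0010.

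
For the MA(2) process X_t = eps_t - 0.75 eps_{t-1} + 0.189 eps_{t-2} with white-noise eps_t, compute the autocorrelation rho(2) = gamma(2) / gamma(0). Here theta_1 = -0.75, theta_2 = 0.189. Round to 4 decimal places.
\rho(2) = 0.1183

For an MA(q) process with theta_0 = 1, the autocovariance is
  gamma(k) = sigma^2 * sum_{i=0..q-k} theta_i * theta_{i+k},
and rho(k) = gamma(k) / gamma(0). Sigma^2 cancels.
  numerator   = (1)*(0.189) = 0.189.
  denominator = (1)^2 + (-0.75)^2 + (0.189)^2 = 1.598221.
  rho(2) = 0.189 / 1.598221 = 0.1183.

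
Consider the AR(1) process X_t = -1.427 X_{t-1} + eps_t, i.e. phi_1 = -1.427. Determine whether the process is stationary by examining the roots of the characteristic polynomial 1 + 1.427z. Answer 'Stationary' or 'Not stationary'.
\text{Not stationary}

The AR(p) characteristic polynomial is P(z) = 1 + 1.427z.
Stationarity requires all roots to lie outside the unit circle, i.e. |z| > 1 for every root.
This is linear in z: 1 + (1.427) z = 0  =>  z = -1/(1.427) = -0.700771,  |z| = 0.700771.
Moduli of all roots: 0.7008.
All moduli strictly greater than 1? No.
Verdict: Not stationary.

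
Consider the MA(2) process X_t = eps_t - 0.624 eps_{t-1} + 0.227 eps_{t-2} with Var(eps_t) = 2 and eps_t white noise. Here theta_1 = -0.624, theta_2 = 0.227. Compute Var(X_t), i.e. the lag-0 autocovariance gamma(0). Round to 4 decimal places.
\gamma(0) = 2.8818

For an MA(q) process X_t = eps_t + sum_i theta_i eps_{t-i} with
Var(eps_t) = sigma^2, the variance is
  gamma(0) = sigma^2 * (1 + sum_i theta_i^2).
  sum_i theta_i^2 = (-0.624)^2 + (0.227)^2 = 0.389376 + 0.051529 = 0.440905.
  gamma(0) = 2 * (1 + 0.440905) = 2 * 1.440905 = 2.88181, which rounds to 2.8818.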